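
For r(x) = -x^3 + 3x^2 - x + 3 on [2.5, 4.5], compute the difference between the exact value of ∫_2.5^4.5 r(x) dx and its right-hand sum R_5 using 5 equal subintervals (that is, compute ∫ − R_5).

Exact integral: ∫_2.5^4.5 r(x) dx = -18.25.
R_5 = -25.75.
Error = -18.25 − (-25.75) = 7.5.

7.5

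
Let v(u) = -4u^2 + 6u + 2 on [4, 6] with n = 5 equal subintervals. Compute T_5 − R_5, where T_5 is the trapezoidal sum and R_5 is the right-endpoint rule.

T_5 = -138.88.
R_5 = -152.48.
T_5 − R_5 = 13.6.

13.6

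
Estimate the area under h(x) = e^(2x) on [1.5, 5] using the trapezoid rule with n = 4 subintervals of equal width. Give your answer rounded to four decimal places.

Δx = (5 − 1.5)/4 = 0.875.
h(1.5) ≈ 20.0855, h(2.375) ≈ 115.5843, h(3.25) ≈ 665.1416, h(4.125) ≈ 3827.6258, h(5) ≈ 22026.4658.
T_4 = (Δx/2)·[h(x_0) + 2h(x_1) + 2h(x_2) + 2h(x_3) + h(x_4)].
Sum ≈ 13677.6740.

13677.6740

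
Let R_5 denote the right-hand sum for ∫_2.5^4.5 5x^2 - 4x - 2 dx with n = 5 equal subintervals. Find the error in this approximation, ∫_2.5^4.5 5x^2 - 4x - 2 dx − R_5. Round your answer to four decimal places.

Exact integral: ∫_2.5^4.5 f(x) dx ≈ 93.833333.
R_5 = 106.5.
Error ≈ 93.833333 − 106.5 ≈ -12.6667.

-12.6667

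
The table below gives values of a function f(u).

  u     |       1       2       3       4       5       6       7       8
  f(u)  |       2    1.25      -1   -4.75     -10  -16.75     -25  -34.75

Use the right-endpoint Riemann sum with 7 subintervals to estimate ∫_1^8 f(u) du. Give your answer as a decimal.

Δu = 1.
Sum = 1·[1.25 + (-1) + (-4.75) + (-10) + (-16.75) + (-25) + (-34.75)] = -91.

-91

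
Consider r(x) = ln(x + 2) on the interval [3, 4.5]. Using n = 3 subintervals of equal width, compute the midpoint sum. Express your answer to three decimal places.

2.620

Δx = (4.5 − 3)/3 = 0.5.
Midpoints: 3.25, 3.75, 4.25.
r(3.25) ≈ 1.658, r(3.75) ≈ 1.749, r(4.25) ≈ 1.833.
Sum = Δx · [r(3.25) + r(3.75) + r(4.25)].
Sum ≈ 2.620.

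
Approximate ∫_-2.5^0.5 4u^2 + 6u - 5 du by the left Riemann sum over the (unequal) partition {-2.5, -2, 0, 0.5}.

-2

Subinterval widths: 0.5, 2, 0.5.
Left endpoints: -2.5, -2, 0.
f(-2.5) = 5, f(-2) = -1, f(0) = -5.
Sum = Σ Δu_i · f(u_i).
Sum = -2.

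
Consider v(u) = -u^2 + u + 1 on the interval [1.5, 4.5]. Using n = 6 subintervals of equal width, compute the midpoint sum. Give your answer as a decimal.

-17.1875

Δu = (4.5 − 1.5)/6 = 0.5.
Midpoints: 1.75, 2.25, 2.75, 3.25, 3.75, 4.25.
v(1.75) = -0.3125, v(2.25) = -1.8125, v(2.75) = -3.8125, v(3.25) = -6.3125, v(3.75) = -9.3125, v(4.25) = -12.8125.
Sum = Δu · [v(1.75) + v(2.25) + v(2.75) + ...].
Sum = -17.1875.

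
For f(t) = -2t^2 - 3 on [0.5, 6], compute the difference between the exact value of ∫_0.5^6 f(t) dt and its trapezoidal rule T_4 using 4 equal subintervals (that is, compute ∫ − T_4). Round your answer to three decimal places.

3.466

Exact integral: ∫_0.5^6 f(t) dt ≈ -160.41667.
T_4 = -163.8828125.
Error ≈ -160.41667 − (-163.8828125) ≈ 3.466.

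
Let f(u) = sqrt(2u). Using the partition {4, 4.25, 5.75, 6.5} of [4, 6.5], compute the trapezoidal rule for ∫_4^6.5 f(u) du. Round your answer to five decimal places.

Subinterval widths: 0.25, 1.5, 0.75.
f(4) ≈ 2.82843, f(4.25) ≈ 2.91548, f(5.75) ≈ 3.39116, f(6.5) ≈ 3.60555.
On each subinterval the trapezoid contributes (Δu_i/2)·[f(u_{i-1}) + f(u_i)].
Sum ≈ 8.07174.

8.07174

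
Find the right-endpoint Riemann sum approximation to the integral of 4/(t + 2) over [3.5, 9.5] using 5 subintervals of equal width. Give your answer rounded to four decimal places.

2.7349

Δt = (9.5 − 3.5)/5 = 1.2.
Right endpoints: 4.7, 5.9, 7.1, 8.3, 9.5.
f(4.7) = 40/67, f(5.9) = 40/79, f(7.1) = 40/91, f(8.3) = 40/103, f(9.5) = 8/23.
Sum = Δt · [f(4.7) + f(5.9) + f(7.1) + f(8.3) + f(9.5)].
Sum ≈ 2.7349.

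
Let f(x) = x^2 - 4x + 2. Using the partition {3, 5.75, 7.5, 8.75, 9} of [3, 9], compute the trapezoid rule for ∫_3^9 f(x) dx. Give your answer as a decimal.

106.6875

Subinterval widths: 2.75, 1.75, 1.25, 0.25.
f(3) = -1, f(5.75) = 12.0625, f(7.5) = 28.25, f(8.75) = 43.5625, f(9) = 47.
On each subinterval the trapezoid contributes (Δx_i/2)·[f(x_{i-1}) + f(x_i)].
Sum = 106.6875.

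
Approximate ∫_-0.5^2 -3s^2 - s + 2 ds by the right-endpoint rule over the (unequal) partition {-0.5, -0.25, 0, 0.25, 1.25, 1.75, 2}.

-10

Subinterval widths: 0.25, 0.25, 0.25, 1, 0.5, 0.25.
Right endpoints: -0.25, 0, 0.25, 1.25, 1.75, 2.
f(-0.25) = 2.0625, f(0) = 2, f(0.25) = 1.5625, f(1.25) = -3.9375, f(1.75) = -8.9375, f(2) = -12.
Sum = Σ Δs_i · f(s_i).
Sum = -10.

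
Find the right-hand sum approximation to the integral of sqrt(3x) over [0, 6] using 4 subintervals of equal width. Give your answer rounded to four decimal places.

Δx = (6 − 0)/4 = 1.5.
Right endpoints: 1.5, 3, 4.5, 6.
f(1.5) ≈ 2.1213, f(3) ≈ 3.0000, f(4.5) ≈ 3.6742, f(6) ≈ 4.2426.
Sum = Δx · [f(1.5) + f(3) + f(4.5) + f(6)].
Sum ≈ 19.5573.

19.5573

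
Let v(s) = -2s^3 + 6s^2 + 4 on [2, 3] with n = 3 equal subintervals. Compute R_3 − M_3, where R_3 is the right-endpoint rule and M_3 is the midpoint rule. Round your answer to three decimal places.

-1.583

R_3 = 8.
M_3 ≈ 9.58333.
R_3 − M_3 ≈ -1.583.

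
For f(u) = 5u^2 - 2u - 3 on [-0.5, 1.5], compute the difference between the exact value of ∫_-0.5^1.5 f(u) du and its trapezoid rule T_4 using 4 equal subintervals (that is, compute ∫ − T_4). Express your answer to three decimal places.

Exact integral: ∫_-0.5^1.5 f(u) du ≈ -2.16667.
T_4 = -1.75.
Error ≈ -2.16667 − (-1.75) ≈ -0.417.

-0.417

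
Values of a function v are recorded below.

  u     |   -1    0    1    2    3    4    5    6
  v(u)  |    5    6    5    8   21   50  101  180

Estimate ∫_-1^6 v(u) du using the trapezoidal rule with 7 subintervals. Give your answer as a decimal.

Δu = 1.
T_7 = (1/2)·[5 + 2·6 + 2·5 + 2·8 + 2·21 + 2·50 + 2·101 + 180] = 283.5.

283.5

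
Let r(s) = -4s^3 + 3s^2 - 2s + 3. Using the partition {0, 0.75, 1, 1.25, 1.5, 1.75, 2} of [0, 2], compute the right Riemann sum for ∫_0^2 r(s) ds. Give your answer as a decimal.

-9.65625

Subinterval widths: 0.75, 0.25, 0.25, 0.25, 0.25, 0.25.
Right endpoints: 0.75, 1, 1.25, 1.5, 1.75, 2.
r(0.75) = 1.5, r(1) = 0, r(1.25) = -2.625, r(1.5) = -6.75, r(1.75) = -12.75, r(2) = -21.
Sum = Σ Δs_i · r(s_i).
Sum = -9.65625.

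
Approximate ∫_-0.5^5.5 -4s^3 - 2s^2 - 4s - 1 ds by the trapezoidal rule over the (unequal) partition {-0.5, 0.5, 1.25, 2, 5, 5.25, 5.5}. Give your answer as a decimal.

Subinterval widths: 1, 0.75, 0.75, 3, 0.25, 0.25.
f(-0.5) = 1, f(0.5) = -4, f(1.25) = -16.9375, f(2) = -49, f(5) = -571, f(5.25) = -655.9375, f(5.5) = -749.
On each subinterval the trapezoid contributes (Δs_i/2)·[f(s_{i-1}) + f(s_i)].
Sum = -1293.0625.

-1293.0625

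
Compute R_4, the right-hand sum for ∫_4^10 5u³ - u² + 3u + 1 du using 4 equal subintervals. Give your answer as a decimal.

15694.5

Δu = (10 − 4)/4 = 1.5.
Right endpoints: 5.5, 7, 8.5, 10.
f(5.5) = 819.125, f(7) = 1688, f(8.5) = 3024.875, f(10) = 4931.
Sum = Δu · [f(5.5) + f(7) + f(8.5) + f(10)].
Sum = 15694.5.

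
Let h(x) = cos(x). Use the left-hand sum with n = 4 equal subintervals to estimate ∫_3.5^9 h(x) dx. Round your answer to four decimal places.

Δx = (9 − 3.5)/4 = 1.375.
Left endpoints: 3.5, 4.875, 6.25, 7.625.
h(3.5) ≈ -0.9365, h(4.875) ≈ 0.1619, h(6.25) ≈ 0.9994, h(7.625) ≈ 0.2270.
Sum = Δx · [h(3.5) + h(4.875) + h(6.25) + h(7.625)].
Sum ≈ 0.6213.

0.6213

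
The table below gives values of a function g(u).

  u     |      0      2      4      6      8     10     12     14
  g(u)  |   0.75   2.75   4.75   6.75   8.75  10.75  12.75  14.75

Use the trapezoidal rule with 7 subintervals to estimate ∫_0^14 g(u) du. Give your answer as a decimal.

Δu = 2.
T_7 = (2/2)·[0.75 + 2·2.75 + 2·4.75 + 2·6.75 + 2·8.75 + 2·10.75 + 2·12.75 + 14.75] = 108.5.

108.5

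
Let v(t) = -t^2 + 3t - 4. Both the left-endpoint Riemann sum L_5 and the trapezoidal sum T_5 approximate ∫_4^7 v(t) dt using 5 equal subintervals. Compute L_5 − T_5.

L_5 = -48.48.
T_5 = -55.68.
L_5 − T_5 = 7.2.

7.2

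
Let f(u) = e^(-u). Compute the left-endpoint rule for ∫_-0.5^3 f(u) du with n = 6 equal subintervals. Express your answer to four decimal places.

Δu = (3 − (-0.5))/6 = 7/12.
Left endpoints: -0.5, 1/12, 2/3, 1.25, 11/6, 29/12.
f(-0.5) ≈ 1.6487, f(1/12) ≈ 0.9200, f(2/3) ≈ 0.5134, f(1.25) ≈ 0.2865, f(11/6) ≈ 0.1599, f(29/12) ≈ 0.0892.
Sum = Δu · [f(-0.5) + f(1/12) + f(2/3) + ...].
Sum ≈ 2.1104.

2.1104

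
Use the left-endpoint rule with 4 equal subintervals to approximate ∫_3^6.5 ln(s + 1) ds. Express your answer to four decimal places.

Δs = (6.5 − 3)/4 = 0.875.
Left endpoints: 3, 3.875, 4.75, 5.625.
f(3) ≈ 1.3863, f(3.875) ≈ 1.5841, f(4.75) ≈ 1.7492, f(5.625) ≈ 1.8909.
Sum = Δs · [f(3) + f(3.875) + f(4.75) + f(5.625)].
Sum ≈ 5.7842.

5.7842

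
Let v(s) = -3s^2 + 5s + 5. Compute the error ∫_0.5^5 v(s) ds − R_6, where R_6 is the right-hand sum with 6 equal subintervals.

20.671875

Exact integral: ∫_0.5^5 v(s) ds = -40.5.
R_6 = -61.171875.
Error = -40.5 − (-61.171875) = 20.671875.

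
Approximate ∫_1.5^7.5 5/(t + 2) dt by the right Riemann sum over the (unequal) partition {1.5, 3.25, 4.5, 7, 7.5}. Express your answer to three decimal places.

Subinterval widths: 1.75, 1.25, 2.5, 0.5.
Right endpoints: 3.25, 4.5, 7, 7.5.
f(3.25) = 20/21, f(4.5) = 10/13, f(7) = 5/9, f(7.5) = 10/19.
Sum = Σ Δt_i · f(t_i).
Sum ≈ 4.280.

4.280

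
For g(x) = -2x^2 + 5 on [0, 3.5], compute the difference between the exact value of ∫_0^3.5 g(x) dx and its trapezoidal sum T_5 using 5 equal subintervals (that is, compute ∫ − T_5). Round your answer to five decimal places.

Exact integral: ∫_0^3.5 g(x) dx ≈ -11.0833333.
T_5 = -11.655.
Error ≈ -11.0833333 − (-11.655) ≈ 0.57167.

0.57167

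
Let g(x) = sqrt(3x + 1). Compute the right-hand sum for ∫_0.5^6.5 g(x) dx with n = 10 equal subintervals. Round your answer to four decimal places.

20.6134

Δx = (6.5 − 0.5)/10 = 0.6.
Right endpoints: 1.1, 1.7, 2.3, 2.9, 3.5, 4.1, 4.7, 5.3, 5.9, 6.5.
g(1.1) ≈ 2.0736, g(1.7) ≈ 2.4698, g(2.3) ≈ 2.8107, g(2.9) ≈ 3.1145, g(3.5) ≈ 3.3912, g(4.1) ≈ 3.6469, g(4.7) ≈ 3.8859, g(5.3) ≈ 4.1110, g(5.9) ≈ 4.3243, g(6.5) ≈ 4.5277.
Sum = Δx · [g(1.1) + g(1.7) + g(2.3) + ...].
Sum ≈ 20.6134.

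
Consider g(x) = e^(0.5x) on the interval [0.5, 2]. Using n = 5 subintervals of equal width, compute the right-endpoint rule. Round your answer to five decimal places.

Δx = (2 − 0.5)/5 = 0.3.
Right endpoints: 0.8, 1.1, 1.4, 1.7, 2.
g(0.8) ≈ 1.49182, g(1.1) ≈ 1.73325, g(1.4) ≈ 2.01375, g(1.7) ≈ 2.33965, g(2) ≈ 2.71828.
Sum = Δx · [g(0.8) + g(1.1) + g(1.4) + g(1.7) + g(2)].
Sum ≈ 3.08903.

3.08903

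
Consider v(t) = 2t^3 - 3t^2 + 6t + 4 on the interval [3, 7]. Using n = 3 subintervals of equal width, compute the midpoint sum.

964

Δt = (7 − 3)/3 = 4/3.
Midpoints: 11/3, 5, 19/3.
v(11/3) = 2275/27, v(5) = 209, v(19/3) = 11603/27.
Sum = Δt · [v(11/3) + v(5) + v(19/3)].
Sum = 964.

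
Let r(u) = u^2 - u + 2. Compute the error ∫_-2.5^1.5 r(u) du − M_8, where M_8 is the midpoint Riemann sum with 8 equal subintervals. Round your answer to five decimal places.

0.08333

Exact integral: ∫_-2.5^1.5 r(u) du ≈ 16.3333333.
M_8 = 16.25.
Error ≈ 16.3333333 − 16.25 ≈ 0.08333.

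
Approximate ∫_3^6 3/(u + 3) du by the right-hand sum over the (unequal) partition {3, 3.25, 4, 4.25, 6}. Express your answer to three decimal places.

Subinterval widths: 0.25, 0.75, 0.25, 1.75.
Right endpoints: 3.25, 4, 4.25, 6.
f(3.25) = 0.48, f(4) = 3/7, f(4.25) = 12/29, f(6) = 1/3.
Sum = Σ Δu_i · f(u_i).
Sum ≈ 1.128.

1.128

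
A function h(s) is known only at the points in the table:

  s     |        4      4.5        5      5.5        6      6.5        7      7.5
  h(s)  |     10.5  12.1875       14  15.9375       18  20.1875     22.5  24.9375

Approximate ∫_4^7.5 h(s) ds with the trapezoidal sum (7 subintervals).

Δs = 0.5.
T_7 = (0.5/2)·[10.5 + 2·12.1875 + 2·14 + 2·15.9375 + 2·18 + 2·20.1875 + 2·22.5 + 24.9375] = 60.265625.

60.265625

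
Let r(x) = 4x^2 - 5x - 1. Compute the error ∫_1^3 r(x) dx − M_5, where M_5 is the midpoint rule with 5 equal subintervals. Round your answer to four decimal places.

Exact integral: ∫_1^3 r(x) dx ≈ 12.666667.
M_5 = 12.56.
Error ≈ 12.666667 − 12.56 ≈ 0.1067.

0.1067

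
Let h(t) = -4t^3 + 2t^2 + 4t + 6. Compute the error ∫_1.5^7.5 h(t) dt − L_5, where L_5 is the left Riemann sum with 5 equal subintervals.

-850.32

Exact integral: ∫_1.5^7.5 h(t) dt = -2736.
L_5 = -1885.68.
Error = -2736 − (-1885.68) = -850.32.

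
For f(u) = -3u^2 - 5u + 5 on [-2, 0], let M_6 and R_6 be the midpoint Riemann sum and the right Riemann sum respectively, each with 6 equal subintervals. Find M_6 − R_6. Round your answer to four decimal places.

M_6 ≈ 12.055556.
R_6 ≈ 12.222222.
M_6 − R_6 ≈ -0.1667.

-0.1667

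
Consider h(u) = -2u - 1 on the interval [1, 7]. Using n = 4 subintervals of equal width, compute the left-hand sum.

Δu = (7 − 1)/4 = 1.5.
Left endpoints: 1, 2.5, 4, 5.5.
h(1) = -3, h(2.5) = -6, h(4) = -9, h(5.5) = -12.
Sum = Δu · [h(1) + h(2.5) + h(4) + h(5.5)].
Sum = -45.

-45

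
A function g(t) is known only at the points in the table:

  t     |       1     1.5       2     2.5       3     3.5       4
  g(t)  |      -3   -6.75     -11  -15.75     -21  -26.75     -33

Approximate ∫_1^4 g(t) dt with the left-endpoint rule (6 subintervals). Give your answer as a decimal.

Δt = 0.5.
Sum = 0.5·[(-3) + (-6.75) + (-11) + (-15.75) + (-21) + (-26.75)] = -42.125.

-42.125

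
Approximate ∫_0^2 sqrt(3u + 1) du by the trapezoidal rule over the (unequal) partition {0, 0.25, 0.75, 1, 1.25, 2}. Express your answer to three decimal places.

3.879

Subinterval widths: 0.25, 0.5, 0.25, 0.25, 0.75.
f(0) ≈ 1.000, f(0.25) ≈ 1.323, f(0.75) ≈ 1.803, f(1) ≈ 2.000, f(1.25) ≈ 2.179, f(2) ≈ 2.646.
On each subinterval the trapezoid contributes (Δu_i/2)·[f(u_{i-1}) + f(u_i)].
Sum ≈ 3.879.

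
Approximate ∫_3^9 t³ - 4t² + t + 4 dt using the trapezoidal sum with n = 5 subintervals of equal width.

764.16

Δt = (9 − 3)/5 = 1.2.
f(3) = -2, f(4.2) = 11.728, f(5.4) = 50.224, f(6.6) = 123.856, f(7.8) = 242.992, f(9) = 418.
T_5 = (Δt/2)·[f(t_0) + 2f(t_1) + ... + 2f(t_{4}) + f(t_5)].
Sum = 764.16.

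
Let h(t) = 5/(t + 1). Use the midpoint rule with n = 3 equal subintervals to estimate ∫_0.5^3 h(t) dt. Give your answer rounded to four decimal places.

4.8519

Δt = (3 − 0.5)/3 = 5/6.
Midpoints: 11/12, 1.75, 31/12.
h(11/12) = 60/23, h(1.75) = 20/11, h(31/12) = 60/43.
Sum = Δt · [h(11/12) + h(1.75) + h(31/12)].
Sum ≈ 4.8519.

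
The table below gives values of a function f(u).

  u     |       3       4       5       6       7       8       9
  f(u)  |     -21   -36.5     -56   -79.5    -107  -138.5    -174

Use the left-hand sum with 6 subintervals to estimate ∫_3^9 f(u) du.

-438.5

Δu = 1.
Sum = 1·[(-21) + (-36.5) + (-56) + (-79.5) + (-107) + (-138.5)] = -438.5.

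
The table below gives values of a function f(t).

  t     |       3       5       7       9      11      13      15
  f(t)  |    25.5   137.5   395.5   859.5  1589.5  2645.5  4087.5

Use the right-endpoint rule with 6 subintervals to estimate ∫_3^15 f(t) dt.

Δt = 2.
Sum = 2·[137.5 + 395.5 + 859.5 + 1589.5 + 2645.5 + 4087.5] = 19430.

19430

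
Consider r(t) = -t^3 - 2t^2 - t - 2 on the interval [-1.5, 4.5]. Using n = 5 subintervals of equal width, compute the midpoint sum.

-180.57

Δt = (4.5 − (-1.5))/5 = 1.2.
Midpoints: -0.9, 0.3, 1.5, 2.7, 3.9.
r(-0.9) = -1.991, r(0.3) = -2.507, r(1.5) = -11.375, r(2.7) = -38.963, r(3.9) = -95.639.
Sum = Δt · [r(-0.9) + r(0.3) + r(1.5) + r(2.7) + r(3.9)].
Sum = -180.57.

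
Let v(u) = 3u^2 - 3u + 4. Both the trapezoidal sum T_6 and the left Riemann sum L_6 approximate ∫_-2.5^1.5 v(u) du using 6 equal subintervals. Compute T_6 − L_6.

-8

T_6 ≈ 41.8888889.
L_6 ≈ 49.8888889.
T_6 − L_6 = -8.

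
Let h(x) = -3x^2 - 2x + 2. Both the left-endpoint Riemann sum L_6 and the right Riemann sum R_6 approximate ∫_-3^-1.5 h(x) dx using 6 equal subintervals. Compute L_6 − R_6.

-4.3125

L_6 = -16.078125.
R_6 = -11.765625.
L_6 − R_6 = -4.3125.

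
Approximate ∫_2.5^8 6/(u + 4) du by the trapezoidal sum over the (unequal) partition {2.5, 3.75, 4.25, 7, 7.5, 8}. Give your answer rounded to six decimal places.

Subinterval widths: 1.25, 0.5, 2.75, 0.5, 0.5.
f(2.5) = 12/13, f(3.75) = 24/31, f(4.25) = 8/11, f(7) = 6/11, f(7.5) = 12/23, f(8) = 0.5.
On each subinterval the trapezoid contributes (Δu_i/2)·[f(u_{i-1}) + f(u_i)].
Sum ≈ 3.708394.

3.708394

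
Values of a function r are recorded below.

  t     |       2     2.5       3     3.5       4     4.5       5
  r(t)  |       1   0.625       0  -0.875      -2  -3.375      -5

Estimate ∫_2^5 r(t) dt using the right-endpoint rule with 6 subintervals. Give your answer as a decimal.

-5.3125

Δt = 0.5.
Sum = 0.5·[0.625 + 0 + (-0.875) + (-2) + (-3.375) + (-5)] = -5.3125.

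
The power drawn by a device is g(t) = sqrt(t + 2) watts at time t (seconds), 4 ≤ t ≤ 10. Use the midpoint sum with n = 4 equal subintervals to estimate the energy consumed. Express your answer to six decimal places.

Δt = (10 − 4)/4 = 1.5.
Midpoints: 4.75, 6.25, 7.75, 9.25.
g(4.75) ≈ 2.598076, g(6.25) ≈ 2.872281, g(7.75) ≈ 3.122499, g(9.25) ≈ 3.354102.
Sum = Δt · [g(4.75) + g(6.25) + g(7.75) + g(9.25)].
Sum ≈ 17.920438.

17.920438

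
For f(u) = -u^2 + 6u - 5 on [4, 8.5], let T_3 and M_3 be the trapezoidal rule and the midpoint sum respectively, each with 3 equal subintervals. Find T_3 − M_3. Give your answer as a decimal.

-2.53125

T_3 = -38.8125.
M_3 = -36.28125.
T_3 − M_3 = -2.53125.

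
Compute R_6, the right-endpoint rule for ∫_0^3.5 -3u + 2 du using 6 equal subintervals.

Δu = (3.5 − 0)/6 = 7/12.
Right endpoints: 7/12, 7/6, 1.75, 7/3, 35/12, 3.5.
f(7/12) = 0.25, f(7/6) = -1.5, f(1.75) = -3.25, f(7/3) = -5, f(35/12) = -6.75, f(3.5) = -8.5.
Sum = Δu · [f(7/12) + f(7/6) + f(1.75) + ...].
Sum = -14.4375.

-14.4375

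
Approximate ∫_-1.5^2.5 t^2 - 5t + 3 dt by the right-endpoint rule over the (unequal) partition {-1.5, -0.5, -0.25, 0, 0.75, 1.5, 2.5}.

2.5

Subinterval widths: 1, 0.25, 0.25, 0.75, 0.75, 1.
Right endpoints: -0.5, -0.25, 0, 0.75, 1.5, 2.5.
f(-0.5) = 5.75, f(-0.25) = 4.3125, f(0) = 3, f(0.75) = -0.1875, f(1.5) = -2.25, f(2.5) = -3.25.
Sum = Σ Δt_i · f(t_i).
Sum = 2.5.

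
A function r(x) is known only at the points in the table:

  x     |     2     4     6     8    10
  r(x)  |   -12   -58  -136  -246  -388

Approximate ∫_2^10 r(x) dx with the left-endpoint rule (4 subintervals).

-904

Δx = 2.
Sum = 2·[(-12) + (-58) + (-136) + (-246)] = -904.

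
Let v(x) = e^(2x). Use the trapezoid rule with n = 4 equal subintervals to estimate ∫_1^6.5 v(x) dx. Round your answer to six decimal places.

Δx = (6.5 − 1)/4 = 1.375.
v(1) ≈ 7.389056, v(2.375) ≈ 115.584285, v(3.75) ≈ 1808.042414, v(5.125) ≈ 28282.541920, v(6.5) ≈ 442413.392009.
T_4 = (Δx/2)·[v(x_0) + 2v(x_1) + 2v(x_2) + 2v(x_3) + v(x_4)].
Sum ≈ 345697.768834.

345697.768834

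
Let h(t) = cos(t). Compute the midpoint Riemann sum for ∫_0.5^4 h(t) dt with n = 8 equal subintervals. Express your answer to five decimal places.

Δt = (4 − 0.5)/8 = 0.4375.
Midpoints: 0.71875, 1.15625, 1.59375, 2.03125, 2.46875, 2.90625, 3.34375, 3.78125.
h(0.71875) ≈ 0.75263, h(1.15625) ≈ 0.40277, h(1.59375) ≈ -0.02295, h(2.03125) ≈ -0.44435, h(2.46875) ≈ -0.78205, h(2.90625) ≈ -0.97243, h(3.34375) ≈ -0.97964, h(3.78125) ≈ -0.80230.
Sum = Δt · [h(0.71875) + h(1.15625) + h(1.59375) + ...].
Sum ≈ -1.24614.

-1.24614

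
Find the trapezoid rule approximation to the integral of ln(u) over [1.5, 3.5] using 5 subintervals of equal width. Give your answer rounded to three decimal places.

Δu = (3.5 − 1.5)/5 = 0.4.
f(1.5) ≈ 0.405, f(1.9) ≈ 0.642, f(2.3) ≈ 0.833, f(2.7) ≈ 0.993, f(3.1) ≈ 1.131, f(3.5) ≈ 1.253.
T_5 = (Δu/2)·[f(u_0) + 2f(u_1) + ... + 2f(u_{4}) + f(u_5)].
Sum ≈ 1.771.

1.771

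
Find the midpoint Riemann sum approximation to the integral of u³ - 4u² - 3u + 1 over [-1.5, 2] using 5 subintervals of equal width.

-11.0928125

Δu = (2 − (-1.5))/5 = 0.7.
Midpoints: -1.15, -0.45, 0.25, 0.95, 1.65.
f(-1.15) = -2.360875, f(-0.45) = 1.448875, f(0.25) = 0.015625, f(0.95) = -4.602625, f(1.65) = -10.347875.
Sum = Δu · [f(-1.15) + f(-0.45) + f(0.25) + f(0.95) + f(1.65)].
Sum = -11.0928125.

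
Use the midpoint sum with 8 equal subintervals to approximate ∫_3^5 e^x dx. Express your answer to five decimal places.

127.99404

Δx = (5 − 3)/8 = 0.25.
Midpoints: 3.125, 3.375, 3.625, 3.875, 4.125, 4.375, 4.625, 4.875.
f(3.125) ≈ 22.75990, f(3.375) ≈ 29.22428, f(3.625) ≈ 37.52472, f(3.875) ≈ 48.18270, f(4.125) ≈ 61.86781, f(4.375) ≈ 79.43984, f(4.625) ≈ 102.00277, f(4.875) ≈ 130.97415.
Sum = Δx · [f(3.125) + f(3.375) + f(3.625) + ...].
Sum ≈ 127.99404.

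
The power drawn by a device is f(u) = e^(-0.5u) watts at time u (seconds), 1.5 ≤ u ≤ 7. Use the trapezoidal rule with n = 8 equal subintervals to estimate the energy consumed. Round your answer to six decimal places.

Δu = (7 − 1.5)/8 = 0.6875.
f(1.5) ≈ 0.472367, f(2.1875) ≈ 0.334958, f(2.875) ≈ 0.237521, f(3.5625) ≈ 0.168427, f(4.25) ≈ 0.119433, f(4.9375) ≈ 0.084691, f(5.625) ≈ 0.060055, f(6.3125) ≈ 0.042585, f(7) ≈ 0.030197.
T_8 = (Δu/2)·[f(u_0) + 2f(u_1) + ... + 2f(u_{7}) + f(u_8)].
Sum ≈ 0.893029.

0.893029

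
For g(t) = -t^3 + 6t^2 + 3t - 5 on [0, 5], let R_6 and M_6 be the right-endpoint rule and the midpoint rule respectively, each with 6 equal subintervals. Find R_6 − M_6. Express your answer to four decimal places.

R_6 ≈ 122.048611.
M_6 ≈ 106.684028.
R_6 − M_6 ≈ 15.3646.

15.3646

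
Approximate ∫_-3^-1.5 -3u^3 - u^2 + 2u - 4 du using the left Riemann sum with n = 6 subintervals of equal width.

44.26953125

Δu = (-1.5 − (-3))/6 = 0.25.
Left endpoints: -3, -2.75, -2.5, -2.25, -2, -1.75.
f(-3) = 62, f(-2.75) = 45.328125, f(-2.5) = 31.625, f(-2.25) = 20.609375, f(-2) = 12, f(-1.75) = 5.515625.
Sum = Δu · [f(-3) + f(-2.75) + f(-2.5) + ...].
Sum = 44.26953125.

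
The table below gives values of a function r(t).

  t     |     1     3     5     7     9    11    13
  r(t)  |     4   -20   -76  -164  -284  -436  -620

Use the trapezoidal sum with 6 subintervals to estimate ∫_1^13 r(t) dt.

-2576

Δt = 2.
T_6 = (2/2)·[4 + 2·(-20) + 2·(-76) + 2·(-164) + 2·(-284) + 2·(-436) + (-620)] = -2576.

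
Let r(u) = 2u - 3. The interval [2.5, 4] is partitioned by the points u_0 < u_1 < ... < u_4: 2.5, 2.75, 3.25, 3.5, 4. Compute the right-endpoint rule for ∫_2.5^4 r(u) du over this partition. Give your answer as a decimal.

Subinterval widths: 0.25, 0.5, 0.25, 0.5.
Right endpoints: 2.75, 3.25, 3.5, 4.
r(2.75) = 2.5, r(3.25) = 3.5, r(3.5) = 4, r(4) = 5.
Sum = Σ Δu_i · r(u_i).
Sum = 5.875.

5.875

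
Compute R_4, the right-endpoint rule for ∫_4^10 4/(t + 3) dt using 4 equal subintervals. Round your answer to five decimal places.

2.28916

Δt = (10 − 4)/4 = 1.5.
Right endpoints: 5.5, 7, 8.5, 10.
f(5.5) = 8/17, f(7) = 0.4, f(8.5) = 8/23, f(10) = 4/13.
Sum = Δt · [f(5.5) + f(7) + f(8.5) + f(10)].
Sum ≈ 2.28916.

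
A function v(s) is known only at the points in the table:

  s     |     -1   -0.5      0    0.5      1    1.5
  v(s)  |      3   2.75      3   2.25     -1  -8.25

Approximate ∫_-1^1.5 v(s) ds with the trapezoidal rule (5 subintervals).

2.1875

Δs = 0.5.
T_5 = (0.5/2)·[3 + 2·2.75 + 2·3 + 2·2.25 + 2·(-1) + (-8.25)] = 2.1875.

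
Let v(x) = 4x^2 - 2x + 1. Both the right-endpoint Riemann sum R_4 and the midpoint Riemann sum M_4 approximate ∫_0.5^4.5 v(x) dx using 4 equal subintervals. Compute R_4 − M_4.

40

R_4 = 144.
M_4 = 104.
R_4 − M_4 = 40.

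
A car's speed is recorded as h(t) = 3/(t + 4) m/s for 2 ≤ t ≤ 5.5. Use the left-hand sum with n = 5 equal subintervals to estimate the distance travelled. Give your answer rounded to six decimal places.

1.445112

Δt = (5.5 − 2)/5 = 0.7.
Left endpoints: 2, 2.7, 3.4, 4.1, 4.8.
h(2) = 0.5, h(2.7) = 30/67, h(3.4) = 15/37, h(4.1) = 10/27, h(4.8) = 15/44.
Sum = Δt · [h(2) + h(2.7) + h(3.4) + h(4.1) + h(4.8)].
Sum ≈ 1.445112.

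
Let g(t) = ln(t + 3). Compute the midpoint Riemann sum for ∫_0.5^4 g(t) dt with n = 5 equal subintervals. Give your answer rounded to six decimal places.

5.739606

Δt = (4 − 0.5)/5 = 0.7.
Midpoints: 0.85, 1.55, 2.25, 2.95, 3.65.
g(0.85) ≈ 1.348073, g(1.55) ≈ 1.515127, g(2.25) ≈ 1.658228, g(2.95) ≈ 1.783391, g(3.65) ≈ 1.894617.
Sum = Δt · [g(0.85) + g(1.55) + g(2.25) + g(2.95) + g(3.65)].
Sum ≈ 5.739606.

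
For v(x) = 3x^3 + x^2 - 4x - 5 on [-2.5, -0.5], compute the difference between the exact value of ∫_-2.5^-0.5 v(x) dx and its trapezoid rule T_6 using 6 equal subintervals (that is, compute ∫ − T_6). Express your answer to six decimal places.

0.462963

Exact integral: ∫_-2.5^-0.5 v(x) dx ≈ -22.08333333.
T_6 ≈ -22.54629630.
Error ≈ -22.08333333 − (-22.54629630) ≈ 0.462963.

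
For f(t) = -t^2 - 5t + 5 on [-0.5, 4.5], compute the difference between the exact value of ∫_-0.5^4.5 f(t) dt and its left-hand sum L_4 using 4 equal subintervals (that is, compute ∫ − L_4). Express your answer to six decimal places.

-26.822917

Exact integral: ∫_-0.5^4.5 f(t) dt ≈ -55.41666667.
L_4 = -28.59375.
Error ≈ -55.41666667 − (-28.59375) ≈ -26.822917.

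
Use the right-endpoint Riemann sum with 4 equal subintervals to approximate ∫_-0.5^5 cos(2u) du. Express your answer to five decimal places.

Δu = (5 − (-0.5))/4 = 1.375.
Right endpoints: 0.875, 2.25, 3.625, 5.
f(0.875) ≈ -0.17825, f(2.25) ≈ -0.21080, f(3.625) ≈ 0.56792, f(5) ≈ -0.83907.
Sum = Δu · [f(0.875) + f(2.25) + f(3.625) + f(5)].
Sum ≈ -0.90776.

-0.90776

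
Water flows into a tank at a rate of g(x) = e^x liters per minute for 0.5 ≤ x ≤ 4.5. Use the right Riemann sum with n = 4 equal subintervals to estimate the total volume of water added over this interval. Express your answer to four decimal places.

139.7968

Δx = (4.5 − 0.5)/4 = 1.
Right endpoints: 1.5, 2.5, 3.5, 4.5.
g(1.5) ≈ 4.4817, g(2.5) ≈ 12.1825, g(3.5) ≈ 33.1155, g(4.5) ≈ 90.0171.
Sum = Δx · [g(1.5) + g(2.5) + g(3.5) + g(4.5)].
Sum ≈ 139.7968.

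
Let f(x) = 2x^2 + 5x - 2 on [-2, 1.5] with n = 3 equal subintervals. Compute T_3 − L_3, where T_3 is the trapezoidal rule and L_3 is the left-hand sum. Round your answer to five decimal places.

T_3 ≈ -2.2037037.
L_3 ≈ -10.3703704.
T_3 − L_3 ≈ 8.16667.

8.16667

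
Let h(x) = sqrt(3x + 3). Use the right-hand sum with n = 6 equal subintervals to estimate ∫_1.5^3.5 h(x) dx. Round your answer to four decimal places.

Δx = (3.5 − 1.5)/6 = 1/3.
Right endpoints: 11/6, 13/6, 2.5, 17/6, 19/6, 3.5.
h(11/6) ≈ 2.9155, h(13/6) ≈ 3.0822, h(2.5) ≈ 3.2404, h(17/6) ≈ 3.3912, h(19/6) ≈ 3.5355, h(3.5) ≈ 3.6742.
Sum = Δx · [h(11/6) + h(13/6) + h(2.5) + ...].
Sum ≈ 6.6130.

6.6130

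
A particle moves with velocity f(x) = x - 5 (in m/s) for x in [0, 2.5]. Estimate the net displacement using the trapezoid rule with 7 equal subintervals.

-9.375

Δx = (2.5 − 0)/7 = 5/14.
f(0) = -5, f(5/14) = -65/14, f(5/7) = -30/7, f(15/14) = -55/14, f(10/7) = -25/7, f(25/14) = -45/14, f(15/7) = -20/7, f(2.5) = -2.5.
T_7 = (Δx/2)·[f(x_0) + 2f(x_1) + ... + 2f(x_{6}) + f(x_7)].
Sum = -9.375.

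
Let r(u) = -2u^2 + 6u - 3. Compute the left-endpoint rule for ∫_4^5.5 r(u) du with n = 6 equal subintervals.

Δu = (5.5 − 4)/6 = 0.25.
Left endpoints: 4, 4.25, 4.5, 4.75, 5, 5.25.
r(4) = -11, r(4.25) = -13.625, r(4.5) = -16.5, r(4.75) = -19.625, r(5) = -23, r(5.25) = -26.625.
Sum = Δu · [r(4) + r(4.25) + r(4.5) + ...].
Sum = -27.59375.

-27.59375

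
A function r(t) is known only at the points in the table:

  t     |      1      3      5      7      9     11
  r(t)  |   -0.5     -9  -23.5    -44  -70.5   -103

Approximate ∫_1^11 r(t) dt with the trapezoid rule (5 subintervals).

-397.5

Δt = 2.
T_5 = (2/2)·[(-0.5) + 2·(-9) + 2·(-23.5) + 2·(-44) + 2·(-70.5) + (-103)] = -397.5.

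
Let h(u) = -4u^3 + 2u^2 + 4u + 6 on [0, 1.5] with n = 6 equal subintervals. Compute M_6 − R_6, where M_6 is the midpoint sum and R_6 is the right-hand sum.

M_6 = 10.7421875.
R_6 = 10.203125.
M_6 − R_6 = 0.5390625.

0.5390625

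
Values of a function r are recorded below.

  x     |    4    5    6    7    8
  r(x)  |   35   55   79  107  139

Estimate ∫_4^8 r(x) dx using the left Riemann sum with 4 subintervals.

Δx = 1.
Sum = 1·[35 + 55 + 79 + 107] = 276.

276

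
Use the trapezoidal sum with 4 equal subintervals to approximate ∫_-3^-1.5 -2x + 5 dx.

14.25

Δx = (-1.5 − (-3))/4 = 0.375.
f(-3) = 11, f(-2.625) = 10.25, f(-2.25) = 9.5, f(-1.875) = 8.75, f(-1.5) = 8.
T_4 = (Δx/2)·[f(x_0) + 2f(x_1) + 2f(x_2) + 2f(x_3) + f(x_4)].
Sum = 14.25.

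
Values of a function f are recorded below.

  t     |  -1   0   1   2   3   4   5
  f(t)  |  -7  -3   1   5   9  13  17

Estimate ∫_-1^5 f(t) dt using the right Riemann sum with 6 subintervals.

42

Δt = 1.
Sum = 1·[(-3) + 1 + 5 + 9 + 13 + 17] = 42.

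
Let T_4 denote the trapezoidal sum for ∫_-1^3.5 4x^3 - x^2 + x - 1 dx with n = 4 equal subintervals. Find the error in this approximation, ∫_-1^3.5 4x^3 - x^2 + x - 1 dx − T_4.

-13.2890625

Exact integral: ∫_-1^3.5 f(x) dx = 135.5625.
T_4 = 148.8515625.
Error = 135.5625 − 148.8515625 = -13.2890625.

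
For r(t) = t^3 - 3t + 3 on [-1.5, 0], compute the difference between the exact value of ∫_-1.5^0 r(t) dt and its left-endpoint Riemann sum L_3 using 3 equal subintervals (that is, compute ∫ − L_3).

Exact integral: ∫_-1.5^0 r(t) dt = 6.609375.
L_3 = 6.75.
Error = 6.609375 − 6.75 = -0.140625.

-0.140625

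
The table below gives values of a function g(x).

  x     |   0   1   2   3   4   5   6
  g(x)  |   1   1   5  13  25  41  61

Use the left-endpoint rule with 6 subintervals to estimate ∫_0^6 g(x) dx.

86

Δx = 1.
Sum = 1·[1 + 1 + 5 + 13 + 25 + 41] = 86.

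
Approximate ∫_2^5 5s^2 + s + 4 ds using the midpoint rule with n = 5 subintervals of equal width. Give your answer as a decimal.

Δs = (5 − 2)/5 = 0.6.
Midpoints: 2.3, 2.9, 3.5, 4.1, 4.7.
f(2.3) = 32.75, f(2.9) = 48.95, f(3.5) = 68.75, f(4.1) = 92.15, f(4.7) = 119.15.
Sum = Δs · [f(2.3) + f(2.9) + f(3.5) + f(4.1) + f(4.7)].
Sum = 217.05.

217.05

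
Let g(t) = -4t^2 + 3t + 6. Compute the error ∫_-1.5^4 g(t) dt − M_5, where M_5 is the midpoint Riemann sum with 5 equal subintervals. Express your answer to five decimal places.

-2.21833

Exact integral: ∫_-1.5^4 g(t) dt ≈ -36.2083333.
M_5 = -33.99.
Error ≈ -36.2083333 − (-33.99) ≈ -2.21833.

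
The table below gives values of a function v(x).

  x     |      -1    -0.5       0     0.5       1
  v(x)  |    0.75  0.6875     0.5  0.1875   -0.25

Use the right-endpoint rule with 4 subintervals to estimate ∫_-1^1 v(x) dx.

Δx = 0.5.
Sum = 0.5·[0.6875 + 0.5 + 0.1875 + (-0.25)] = 0.5625.

0.5625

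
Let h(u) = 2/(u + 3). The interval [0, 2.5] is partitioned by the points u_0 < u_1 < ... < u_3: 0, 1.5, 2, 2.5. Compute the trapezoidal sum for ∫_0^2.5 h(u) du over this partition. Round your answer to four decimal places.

Subinterval widths: 1.5, 0.5, 0.5.
h(0) = 2/3, h(1.5) = 4/9, h(2) = 0.4, h(2.5) = 4/11.
On each subinterval the trapezoid contributes (Δu_i/2)·[h(u_{i-1}) + h(u_i)].
Sum ≈ 1.2354.

1.2354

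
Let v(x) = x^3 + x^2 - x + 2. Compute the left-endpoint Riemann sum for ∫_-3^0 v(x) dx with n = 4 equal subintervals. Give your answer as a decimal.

Δx = (0 − (-3))/4 = 0.75.
Left endpoints: -3, -2.25, -1.5, -0.75.
v(-3) = -13, v(-2.25) = -2.078125, v(-1.5) = 2.375, v(-0.75) = 2.890625.
Sum = Δx · [v(-3) + v(-2.25) + v(-1.5) + v(-0.75)].
Sum = -7.359375.

-7.359375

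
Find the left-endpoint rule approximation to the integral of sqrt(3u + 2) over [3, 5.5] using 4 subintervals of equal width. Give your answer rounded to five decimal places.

9.26422

Δu = (5.5 − 3)/4 = 0.625.
Left endpoints: 3, 3.625, 4.25, 4.875.
f(3) ≈ 3.31662, f(3.625) ≈ 3.58818, f(4.25) ≈ 3.84057, f(4.875) ≈ 4.07738.
Sum = Δu · [f(3) + f(3.625) + f(4.25) + f(4.875)].
Sum ≈ 9.26422.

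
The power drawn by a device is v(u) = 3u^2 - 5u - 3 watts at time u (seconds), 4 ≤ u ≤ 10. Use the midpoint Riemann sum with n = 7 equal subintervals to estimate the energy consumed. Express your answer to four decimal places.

Δu = (10 − 4)/7 = 6/7.
Midpoints: 31/7, 37/7, 43/7, 7, 55/7, 61/7, 67/7.
v(31/7) = 1651/49, v(37/7) = 2665/49, v(43/7) = 3895/49, v(7) = 109, v(55/7) = 7003/49, v(61/7) = 8881/49, v(67/7) = 10975/49.
Sum = Δu · [v(31/7) + v(37/7) + v(43/7) + ...].
Sum ≈ 706.8980.

706.8980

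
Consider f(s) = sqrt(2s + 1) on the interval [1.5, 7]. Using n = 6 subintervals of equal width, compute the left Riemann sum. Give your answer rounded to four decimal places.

Δs = (7 − 1.5)/6 = 11/12.
Left endpoints: 1.5, 29/12, 10/3, 4.25, 31/6, 73/12.
f(1.5) ≈ 2.0000, f(29/12) ≈ 2.4152, f(10/3) ≈ 2.7689, f(4.25) ≈ 3.0822, f(31/6) ≈ 3.3665, f(73/12) ≈ 3.6286.
Sum = Δs · [f(1.5) + f(29/12) + f(10/3) + ...].
Sum ≈ 15.8230.

15.8230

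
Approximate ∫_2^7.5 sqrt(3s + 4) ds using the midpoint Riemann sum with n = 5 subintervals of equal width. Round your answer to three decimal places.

Δs = (7.5 − 2)/5 = 1.1.
Midpoints: 2.55, 3.65, 4.75, 5.85, 6.95.
f(2.55) ≈ 3.413, f(3.65) ≈ 3.867, f(4.75) ≈ 4.272, f(5.85) ≈ 4.642, f(6.95) ≈ 4.985.
Sum = Δs · [f(2.55) + f(3.65) + f(4.75) + f(5.85) + f(6.95)].
Sum ≈ 23.297.

23.297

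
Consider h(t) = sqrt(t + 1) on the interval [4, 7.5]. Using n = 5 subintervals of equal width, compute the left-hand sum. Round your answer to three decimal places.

8.828

Δt = (7.5 − 4)/5 = 0.7.
Left endpoints: 4, 4.7, 5.4, 6.1, 6.8.
h(4) ≈ 2.236, h(4.7) ≈ 2.387, h(5.4) ≈ 2.530, h(6.1) ≈ 2.665, h(6.8) ≈ 2.793.
Sum = Δt · [h(4) + h(4.7) + h(5.4) + h(6.1) + h(6.8)].
Sum ≈ 8.828.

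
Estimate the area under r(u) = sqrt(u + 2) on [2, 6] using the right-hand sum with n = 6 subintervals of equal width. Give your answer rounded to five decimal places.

10.02504

Δu = (6 − 2)/6 = 2/3.
Right endpoints: 8/3, 10/3, 4, 14/3, 16/3, 6.
r(8/3) ≈ 2.16025, r(10/3) ≈ 2.30940, r(4) ≈ 2.44949, r(14/3) ≈ 2.58199, r(16/3) ≈ 2.70801, r(6) ≈ 2.82843.
Sum = Δu · [r(8/3) + r(10/3) + r(4) + ...].
Sum ≈ 10.02504.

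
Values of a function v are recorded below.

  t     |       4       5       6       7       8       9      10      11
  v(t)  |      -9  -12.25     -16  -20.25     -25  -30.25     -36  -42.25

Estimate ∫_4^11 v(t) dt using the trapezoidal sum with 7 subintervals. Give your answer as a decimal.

-165.375

Δt = 1.
T_7 = (1/2)·[(-9) + 2·(-12.25) + 2·(-16) + 2·(-20.25) + 2·(-25) + 2·(-30.25) + 2·(-36) + (-42.25)] = -165.375.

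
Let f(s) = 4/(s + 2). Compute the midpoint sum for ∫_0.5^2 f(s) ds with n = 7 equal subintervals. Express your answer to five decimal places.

1.87927

Δs = (2 − 0.5)/7 = 3/14.
Midpoints: 17/28, 23/28, 29/28, 1.25, 41/28, 47/28, 53/28.
f(17/28) = 112/73, f(23/28) = 112/79, f(29/28) = 112/85, f(1.25) = 16/13, f(41/28) = 112/97, f(47/28) = 112/103, f(53/28) = 112/109.
Sum = Δs · [f(17/28) + f(23/28) + f(29/28) + ...].
Sum ≈ 1.87927.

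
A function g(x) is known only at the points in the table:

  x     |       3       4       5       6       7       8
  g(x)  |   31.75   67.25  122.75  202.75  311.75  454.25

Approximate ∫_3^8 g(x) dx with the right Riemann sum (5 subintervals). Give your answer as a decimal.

Δx = 1.
Sum = 1·[67.25 + 122.75 + 202.75 + 311.75 + 454.25] = 1158.75.

1158.75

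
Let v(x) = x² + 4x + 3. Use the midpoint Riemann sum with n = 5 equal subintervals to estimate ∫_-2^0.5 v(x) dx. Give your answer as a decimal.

2.65625

Δx = (0.5 − (-2))/5 = 0.5.
Midpoints: -1.75, -1.25, -0.75, -0.25, 0.25.
v(-1.75) = -0.9375, v(-1.25) = -0.4375, v(-0.75) = 0.5625, v(-0.25) = 2.0625, v(0.25) = 4.0625.
Sum = Δx · [v(-1.75) + v(-1.25) + v(-0.75) + v(-0.25) + v(0.25)].
Sum = 2.65625.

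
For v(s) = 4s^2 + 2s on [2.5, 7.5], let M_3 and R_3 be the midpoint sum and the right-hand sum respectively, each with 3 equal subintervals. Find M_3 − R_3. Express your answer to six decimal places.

M_3 ≈ 587.03703704.
R_3 ≈ 775.92592593.
M_3 − R_3 ≈ -188.888889.

-188.888889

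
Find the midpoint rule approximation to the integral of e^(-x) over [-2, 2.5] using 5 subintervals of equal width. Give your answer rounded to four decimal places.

7.0661

Δx = (2.5 − (-2))/5 = 0.9.
Midpoints: -1.55, -0.65, 0.25, 1.15, 2.05.
f(-1.55) ≈ 4.7115, f(-0.65) ≈ 1.9155, f(0.25) ≈ 0.7788, f(1.15) ≈ 0.3166, f(2.05) ≈ 0.1287.
Sum = Δx · [f(-1.55) + f(-0.65) + f(0.25) + f(1.15) + f(2.05)].
Sum ≈ 7.0661.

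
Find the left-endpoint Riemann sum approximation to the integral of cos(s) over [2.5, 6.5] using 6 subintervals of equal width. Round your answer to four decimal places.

Δs = (6.5 − 2.5)/6 = 2/3.
Left endpoints: 2.5, 19/6, 23/6, 4.5, 31/6, 35/6.
f(2.5) ≈ -0.8011, f(19/6) ≈ -0.9997, f(23/6) ≈ -0.7701, f(4.5) ≈ -0.2108, f(31/6) ≈ 0.4388, f(35/6) ≈ 0.9005.
Sum = Δs · [f(2.5) + f(19/6) + f(23/6) + ...].
Sum ≈ -0.9616.

-0.9616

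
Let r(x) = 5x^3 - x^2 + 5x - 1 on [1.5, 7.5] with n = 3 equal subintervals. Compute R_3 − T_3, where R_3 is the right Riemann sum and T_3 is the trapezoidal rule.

R_3 = 6272.75.
T_3 = 4204.25.
R_3 − T_3 = 2068.5.

2068.5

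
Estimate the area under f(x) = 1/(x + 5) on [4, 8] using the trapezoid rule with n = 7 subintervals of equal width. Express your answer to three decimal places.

0.368

Δx = (8 − 4)/7 = 4/7.
f(4) = 1/9, f(32/7) = 7/67, f(36/7) = 7/71, f(40/7) = 7/75, f(44/7) = 7/79, f(48/7) = 7/83, f(52/7) = 7/87, f(8) = 1/13.
T_7 = (Δx/2)·[f(x_0) + 2f(x_1) + ... + 2f(x_{6}) + f(x_7)].
Sum ≈ 0.368.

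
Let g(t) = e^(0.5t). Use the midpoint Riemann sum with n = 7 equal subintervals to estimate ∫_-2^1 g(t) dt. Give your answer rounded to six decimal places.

Δt = (1 − (-2))/7 = 3/7.
Midpoints: -25/14, -19/14, -13/14, -0.5, -1/14, 5/14, 11/14.
g(-25/14) ≈ 0.409484, g(-19/14) ≈ 0.507341, g(-13/14) ≈ 0.628584, g(-0.5) ≈ 0.778801, g(-1/14) ≈ 0.964916, g(5/14) ≈ 1.195508, g(11/14) ≈ 1.481207.
Sum = Δt · [g(-25/14) + g(-19/14) + g(-13/14) + ...].
Sum ≈ 2.556789.

2.556789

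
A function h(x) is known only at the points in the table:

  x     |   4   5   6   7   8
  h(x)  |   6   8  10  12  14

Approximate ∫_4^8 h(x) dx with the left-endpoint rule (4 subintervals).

36

Δx = 1.
Sum = 1·[6 + 8 + 10 + 12] = 36.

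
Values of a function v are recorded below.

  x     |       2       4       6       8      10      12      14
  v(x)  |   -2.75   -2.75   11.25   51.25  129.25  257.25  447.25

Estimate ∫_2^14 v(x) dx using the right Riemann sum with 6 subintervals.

Δx = 2.
Sum = 2·[(-2.75) + 11.25 + 51.25 + 129.25 + 257.25 + 447.25] = 1787.

1787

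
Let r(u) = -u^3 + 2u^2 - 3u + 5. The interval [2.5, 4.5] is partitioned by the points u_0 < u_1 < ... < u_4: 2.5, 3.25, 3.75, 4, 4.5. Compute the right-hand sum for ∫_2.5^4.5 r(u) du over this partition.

Subinterval widths: 0.75, 0.5, 0.25, 0.5.
Right endpoints: 3.25, 3.75, 4, 4.5.
r(3.25) = -17.953125, r(3.75) = -30.859375, r(4) = -39, r(4.5) = -59.125.
Sum = Σ Δu_i · r(u_i).
Sum = -68.20703125.

-68.20703125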